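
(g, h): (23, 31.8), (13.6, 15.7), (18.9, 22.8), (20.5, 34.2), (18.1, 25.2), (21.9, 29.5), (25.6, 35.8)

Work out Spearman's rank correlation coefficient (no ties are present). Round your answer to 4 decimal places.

Rank g: 6, 1, 3, 4, 2, 5, 7
Rank h: 5, 1, 2, 6, 3, 4, 7
d = rank(g) − rank(h): 1, 0, 1, -2, -1, 1, 0; Σd² = 8
ρ = 1 − 6Σd² / [n(n²−1)] = 1 − 6×8 / (7×48) = 1 − 48/336 ≈ 0.8571

0.8571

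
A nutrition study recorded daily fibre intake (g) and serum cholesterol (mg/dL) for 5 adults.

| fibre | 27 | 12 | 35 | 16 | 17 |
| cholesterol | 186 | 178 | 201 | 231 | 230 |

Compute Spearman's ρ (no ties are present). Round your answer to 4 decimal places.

Rank fibre: 4, 1, 5, 2, 3
Rank cholesterol: 2, 1, 3, 5, 4
d = rank(fibre) − rank(cholesterol): 2, 0, 2, -3, -1; Σd² = 18
ρ = 1 − 6Σd² / [n(n²−1)] = 1 − 6×18 / (5×24) = 1 − 108/120 ≈ 0.1000

0.1000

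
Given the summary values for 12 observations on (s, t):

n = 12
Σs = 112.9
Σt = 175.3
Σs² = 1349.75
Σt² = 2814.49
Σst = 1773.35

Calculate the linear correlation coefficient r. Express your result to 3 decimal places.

r = (nΣst − ΣsΣt) / √[(nΣs² − (Σs)²)(nΣt² − (Σt)²)]
Numerator: 12×1773.35 − 112.9×175.3 = 1488.83
Denominator: √[(16197 − 12746.41)(33773.88 − 30730.09)] = √[3450.59 × 3043.79] = 3240.8134
r = 1488.83 / 3240.8134 ≈ 0.459

0.459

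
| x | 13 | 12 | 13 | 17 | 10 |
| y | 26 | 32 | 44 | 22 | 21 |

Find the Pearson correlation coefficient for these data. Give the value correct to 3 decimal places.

n = 5, Σx = 65, Σy = 145, Σx² = 871, Σy² = 4561, Σxy = 1878
nΣxy − ΣxΣy = 9390 − 9425 = -35
nΣx² − (Σx)² = 4355 − 4225 = 130; nΣy² − (Σy)² = 22805 − 21025 = 1780
r = -35 / √(130 × 1780) = -35 / 481.0405 ≈ -0.073

-0.073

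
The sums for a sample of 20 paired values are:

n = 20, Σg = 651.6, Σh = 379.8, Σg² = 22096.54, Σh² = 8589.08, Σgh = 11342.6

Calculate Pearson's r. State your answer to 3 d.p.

r = (nΣgh − ΣgΣh) / √[(nΣg² − (Σg)²)(nΣh² − (Σh)²)]
Numerator: 20×11342.6 − 651.6×379.8 = -20625.68
Denominator: √[(441930.8 − 424582.56)(171781.6 − 144248.04)] = √[17348.24 × 27533.56] = 21855.4068
r = -20625.68 / 21855.4068 ≈ -0.944

-0.944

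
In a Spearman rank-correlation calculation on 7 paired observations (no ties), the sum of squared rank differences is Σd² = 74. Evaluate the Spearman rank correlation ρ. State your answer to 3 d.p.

ρ = 1 − 6Σd² / [n(n²−1)] = 1 − 6×74 / (7×48)
  = 1 − 444/336 = 1 − 1.3214 ≈ -0.321

-0.321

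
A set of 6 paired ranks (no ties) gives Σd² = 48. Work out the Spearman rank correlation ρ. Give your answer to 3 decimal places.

-0.371

ρ = 1 − 6Σd² / [n(n²−1)] = 1 − 6×48 / (6×35)
  = 1 − 288/210 = 1 − 1.3714 ≈ -0.371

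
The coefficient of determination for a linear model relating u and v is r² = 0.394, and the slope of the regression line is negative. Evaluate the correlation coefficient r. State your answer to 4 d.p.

-0.6277

|r| = √0.394 = 0.6277
The association is negative, so r = −0.6277.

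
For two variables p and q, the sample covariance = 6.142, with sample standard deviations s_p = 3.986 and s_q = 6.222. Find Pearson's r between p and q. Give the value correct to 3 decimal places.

0.248

r = Cov(p,q) / (s_p · s_q) = 6.142 / (3.986 × 6.222)
  = 6.142 / 24.8009 ≈ 0.248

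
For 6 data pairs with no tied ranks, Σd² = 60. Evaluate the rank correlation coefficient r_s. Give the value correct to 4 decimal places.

-0.7143

ρ = 1 − 6Σd² / [n(n²−1)] = 1 − 6×60 / (6×35)
  = 1 − 360/210 = 1 − 1.71429 ≈ -0.7143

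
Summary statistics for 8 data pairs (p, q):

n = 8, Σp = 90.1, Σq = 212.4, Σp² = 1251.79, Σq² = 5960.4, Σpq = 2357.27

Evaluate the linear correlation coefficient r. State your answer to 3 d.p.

-0.126

r = (nΣpq − ΣpΣq) / √[(nΣp² − (Σp)²)(nΣq² − (Σq)²)]
Numerator: 8×2357.27 − 90.1×212.4 = -279.08
Denominator: √[(10014.32 − 8118.01)(47683.2 − 45113.76)] = √[1896.31 × 2569.44] = 2207.3638
r = -279.08 / 2207.3638 ≈ -0.126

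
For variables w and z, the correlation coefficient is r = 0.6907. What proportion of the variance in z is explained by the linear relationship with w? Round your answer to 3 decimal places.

0.477

r² = (0.6907)² = 0.477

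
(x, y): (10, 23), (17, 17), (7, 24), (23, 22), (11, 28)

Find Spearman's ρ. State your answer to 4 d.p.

Rank x: 2, 4, 1, 5, 3
Rank y: 3, 1, 4, 2, 5
d = rank(x) − rank(y): -1, 3, -3, 3, -2; Σd² = 32
ρ = 1 − 6Σd² / [n(n²−1)] = 1 − 6×32 / (5×24) = 1 − 192/120 ≈ -0.6000

-0.6000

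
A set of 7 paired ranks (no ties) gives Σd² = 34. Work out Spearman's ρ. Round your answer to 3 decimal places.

ρ = 1 − 6Σd² / [n(n²−1)] = 1 − 6×34 / (7×48)
  = 1 − 204/336 = 1 − 0.6071 ≈ 0.393

0.393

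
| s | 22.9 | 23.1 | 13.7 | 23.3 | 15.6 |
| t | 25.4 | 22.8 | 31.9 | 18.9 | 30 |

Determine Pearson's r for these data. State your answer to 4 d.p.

n = 5, Σs = 98.6, Σt = 129, Σs² = 2031.96, Σt² = 3439.82, Σst = 2453.74
nΣst − ΣsΣt = 12268.7 − 12719.4 = -450.7
nΣs² − (Σs)² = 10159.8 − 9721.96 = 437.84; nΣt² − (Σt)² = 17199.1 − 16641 = 558.1
r = -450.7 / √(437.84 × 558.1) = -450.7 / 494.3263 ≈ -0.9117

-0.9117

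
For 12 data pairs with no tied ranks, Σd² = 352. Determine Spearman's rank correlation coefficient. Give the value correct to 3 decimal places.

-0.231

ρ = 1 − 6Σd² / [n(n²−1)] = 1 − 6×352 / (12×143)
  = 1 − 2112/1716 = 1 − 1.2308 ≈ -0.231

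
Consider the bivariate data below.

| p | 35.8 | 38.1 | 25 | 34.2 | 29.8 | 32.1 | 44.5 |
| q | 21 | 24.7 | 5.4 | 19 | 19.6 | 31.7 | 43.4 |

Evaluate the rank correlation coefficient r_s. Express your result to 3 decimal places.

0.714

Rank p: 5, 6, 1, 4, 2, 3, 7
Rank q: 4, 5, 1, 2, 3, 6, 7
d = rank(p) − rank(q): 1, 1, 0, 2, -1, -3, 0; Σd² = 16
ρ = 1 − 6Σd² / [n(n²−1)] = 1 − 6×16 / (7×48) = 1 − 96/336 ≈ 0.714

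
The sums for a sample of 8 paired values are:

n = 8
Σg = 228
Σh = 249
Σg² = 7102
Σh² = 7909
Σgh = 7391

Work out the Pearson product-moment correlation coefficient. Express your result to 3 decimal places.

r = (nΣgh − ΣgΣh) / √[(nΣg² − (Σg)²)(nΣh² − (Σh)²)]
Numerator: 8×7391 − 228×249 = 2356
Denominator: √[(56816 − 51984)(63272 − 62001)] = √[4832 × 1271] = 2478.1993
r = 2356 / 2478.1993 ≈ 0.951

0.951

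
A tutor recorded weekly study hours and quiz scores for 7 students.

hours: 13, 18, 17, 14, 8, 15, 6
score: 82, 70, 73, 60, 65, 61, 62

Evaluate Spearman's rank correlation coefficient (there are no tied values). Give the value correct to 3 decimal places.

Rank hours: 3, 7, 6, 4, 2, 5, 1
Rank score: 7, 5, 6, 1, 4, 2, 3
d = rank(hours) − rank(score): -4, 2, 0, 3, -2, 3, -2; Σd² = 46
ρ = 1 − 6Σd² / [n(n²−1)] = 1 − 6×46 / (7×48) = 1 − 276/336 ≈ 0.179

0.179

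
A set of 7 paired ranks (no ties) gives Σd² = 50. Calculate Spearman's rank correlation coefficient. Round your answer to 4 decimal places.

0.1071

ρ = 1 − 6Σd² / [n(n²−1)] = 1 − 6×50 / (7×48)
  = 1 − 300/336 = 1 − 0.89286 ≈ 0.1071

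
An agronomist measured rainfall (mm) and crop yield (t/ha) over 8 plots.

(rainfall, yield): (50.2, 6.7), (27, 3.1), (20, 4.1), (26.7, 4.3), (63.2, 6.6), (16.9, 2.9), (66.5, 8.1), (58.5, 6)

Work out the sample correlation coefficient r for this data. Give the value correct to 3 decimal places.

0.933

n = 8, Σx = 329, Σy = 41.8, Σx² = 16486.28, Σy² = 243.38, Σxy = 1972.63
nΣxy − ΣxΣy = 15781.04 − 13752.2 = 2028.84
nΣx² − (Σx)² = 131890.24 − 108241 = 23649.24; nΣy² − (Σy)² = 1947.04 − 1747.24 = 199.8
r = 2028.84 / √(23649.24 × 199.8) = 2028.84 / 2173.7337 ≈ 0.933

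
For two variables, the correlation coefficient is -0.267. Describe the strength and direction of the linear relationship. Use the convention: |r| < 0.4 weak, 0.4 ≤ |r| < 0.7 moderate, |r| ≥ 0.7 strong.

weak negative

r = -0.267 < 0 so the relationship is negative.
|r| = 0.267, which falls in the weak range.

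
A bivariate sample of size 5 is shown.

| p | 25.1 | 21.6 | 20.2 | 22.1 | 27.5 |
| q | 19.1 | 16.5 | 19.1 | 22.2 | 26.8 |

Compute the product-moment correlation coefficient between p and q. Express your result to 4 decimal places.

0.7099

n = 5, Σp = 116.5, Σq = 103.7, Σp² = 2749.27, Σq² = 2212.95, Σpq = 2449.25
nΣpq − ΣpΣq = 12246.25 − 12081.05 = 165.2
nΣp² − (Σp)² = 13746.35 − 13572.25 = 174.1; nΣq² − (Σq)² = 11064.75 − 10753.69 = 311.06
r = 165.2 / √(174.1 × 311.06) = 165.2 / 232.7134 ≈ 0.7099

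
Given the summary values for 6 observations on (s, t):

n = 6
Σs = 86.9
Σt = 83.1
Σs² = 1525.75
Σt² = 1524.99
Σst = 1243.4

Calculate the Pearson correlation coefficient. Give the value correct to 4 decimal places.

r = (nΣst − ΣsΣt) / √[(nΣs² − (Σs)²)(nΣt² − (Σt)²)]
Numerator: 6×1243.4 − 86.9×83.1 = 239.01
Denominator: √[(9154.5 − 7551.61)(9149.94 − 6905.61)] = √[1602.89 × 2244.33] = 1896.6850
r = 239.01 / 1896.6850 ≈ 0.1260

0.1260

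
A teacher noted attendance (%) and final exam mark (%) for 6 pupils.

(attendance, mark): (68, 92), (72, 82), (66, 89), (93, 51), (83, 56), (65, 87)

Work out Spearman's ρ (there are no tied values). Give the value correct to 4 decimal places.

-0.7714

Rank attendance: 3, 4, 2, 6, 5, 1
Rank mark: 6, 3, 5, 1, 2, 4
d = rank(attendance) − rank(mark): -3, 1, -3, 5, 3, -3; Σd² = 62
ρ = 1 − 6Σd² / [n(n²−1)] = 1 − 6×62 / (6×35) = 1 − 372/210 ≈ -0.7714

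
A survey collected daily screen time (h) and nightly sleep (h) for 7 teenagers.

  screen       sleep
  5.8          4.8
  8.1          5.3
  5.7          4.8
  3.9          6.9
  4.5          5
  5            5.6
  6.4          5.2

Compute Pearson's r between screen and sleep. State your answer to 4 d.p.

-0.4650

n = 7, Σx = 39.4, Σy = 37.6, Σx² = 233.16, Σy² = 205.18, Σxy = 208.82
nΣxy − ΣxΣy = 1461.74 − 1481.44 = -19.7
nΣx² − (Σx)² = 1632.12 − 1552.36 = 79.76; nΣy² − (Σy)² = 1436.26 − 1413.76 = 22.5
r = -19.7 / √(79.76 × 22.5) = -19.7 / 42.3627 ≈ -0.4650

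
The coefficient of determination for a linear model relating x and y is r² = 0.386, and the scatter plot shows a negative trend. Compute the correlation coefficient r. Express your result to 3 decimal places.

|r| = √0.386 = 0.621
The association is negative, so r = −0.621.

-0.621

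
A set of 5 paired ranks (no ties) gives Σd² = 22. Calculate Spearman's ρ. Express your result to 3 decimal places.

-0.100

ρ = 1 − 6Σd² / [n(n²−1)] = 1 − 6×22 / (5×24)
  = 1 − 132/120 = 1 − 1.1000 ≈ -0.100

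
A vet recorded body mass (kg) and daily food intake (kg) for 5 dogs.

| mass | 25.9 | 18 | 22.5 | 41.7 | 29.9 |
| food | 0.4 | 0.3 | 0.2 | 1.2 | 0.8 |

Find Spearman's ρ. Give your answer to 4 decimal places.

Rank mass: 3, 1, 2, 5, 4
Rank food: 3, 2, 1, 5, 4
d = rank(mass) − rank(food): 0, -1, 1, 0, 0; Σd² = 2
ρ = 1 − 6Σd² / [n(n²−1)] = 1 − 6×2 / (5×24) = 1 − 12/120 ≈ 0.9000

0.9000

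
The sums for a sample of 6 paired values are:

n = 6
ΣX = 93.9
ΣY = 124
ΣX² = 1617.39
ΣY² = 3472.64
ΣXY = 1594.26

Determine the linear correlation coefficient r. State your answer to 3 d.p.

r = (nΣXY − ΣXΣY) / √[(nΣX² − (ΣX)²)(nΣY² − (ΣY)²)]
Numerator: 6×1594.26 − 93.9×124 = -2078.04
Denominator: √[(9704.34 − 8817.21)(20835.84 − 15376)] = √[887.13 × 5459.84] = 2200.8153
r = -2078.04 / 2200.8153 ≈ -0.944

-0.944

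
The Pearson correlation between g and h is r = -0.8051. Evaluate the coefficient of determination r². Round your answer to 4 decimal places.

0.6482

r² = (-0.8051)² = 0.6482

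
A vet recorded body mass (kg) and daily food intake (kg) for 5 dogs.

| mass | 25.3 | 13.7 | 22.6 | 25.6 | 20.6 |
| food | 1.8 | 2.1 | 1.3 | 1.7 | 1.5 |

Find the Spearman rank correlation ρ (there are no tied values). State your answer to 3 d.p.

-0.200

Rank mass: 4, 1, 3, 5, 2
Rank food: 4, 5, 1, 3, 2
d = rank(mass) − rank(food): 0, -4, 2, 2, 0; Σd² = 24
ρ = 1 − 6Σd² / [n(n²−1)] = 1 − 6×24 / (5×24) = 1 − 144/120 ≈ -0.200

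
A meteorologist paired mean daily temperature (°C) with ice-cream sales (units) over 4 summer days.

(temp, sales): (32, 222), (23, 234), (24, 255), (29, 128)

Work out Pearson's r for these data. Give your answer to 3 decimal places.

-0.468

n = 4, Σx = 108, Σy = 839, Σx² = 2970, Σy² = 185449, Σxy = 22318
nΣxy − ΣxΣy = 89272 − 90612 = -1340
nΣx² − (Σx)² = 11880 − 11664 = 216; nΣy² − (Σy)² = 741796 − 703921 = 37875
r = -1340 / √(216 × 37875) = -1340 / 2860.2447 ≈ -0.468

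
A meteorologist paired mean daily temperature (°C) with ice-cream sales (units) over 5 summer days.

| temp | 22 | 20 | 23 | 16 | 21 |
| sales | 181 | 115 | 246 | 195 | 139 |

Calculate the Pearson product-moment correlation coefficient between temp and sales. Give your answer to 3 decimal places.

0.197

n = 5, Σx = 102, Σy = 876, Σx² = 2110, Σy² = 163848, Σxy = 17979
nΣxy − ΣxΣy = 89895 − 89352 = 543
nΣx² − (Σx)² = 10550 − 10404 = 146; nΣy² − (Σy)² = 819240 − 767376 = 51864
r = 543 / √(146 × 51864) = 543 / 2751.7529 ≈ 0.197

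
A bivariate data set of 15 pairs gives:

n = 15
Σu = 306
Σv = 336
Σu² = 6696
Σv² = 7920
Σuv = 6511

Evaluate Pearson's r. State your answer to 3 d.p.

-0.813

r = (nΣuv − ΣuΣv) / √[(nΣu² − (Σu)²)(nΣv² − (Σv)²)]
Numerator: 15×6511 − 306×336 = -5151
Denominator: √[(100440 − 93636)(118800 − 112896)] = √[6804 × 5904] = 6338.0451
r = -5151 / 6338.0451 ≈ -0.813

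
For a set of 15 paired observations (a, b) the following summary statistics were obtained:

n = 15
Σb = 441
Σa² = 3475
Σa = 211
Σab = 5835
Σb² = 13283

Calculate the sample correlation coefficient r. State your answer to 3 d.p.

-0.918

r = (nΣab − ΣaΣb) / √[(nΣa² − (Σa)²)(nΣb² − (Σb)²)]
Numerator: 15×5835 − 211×441 = -5526
Denominator: √[(52125 − 44521)(199245 − 194481)] = √[7604 × 4764] = 6018.7587
r = -5526 / 6018.7587 ≈ -0.918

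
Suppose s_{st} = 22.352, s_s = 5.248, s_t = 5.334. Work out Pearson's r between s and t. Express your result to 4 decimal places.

0.7985

r = Cov(s,t) / (s_s · s_t) = 22.352 / (5.248 × 5.334)
  = 22.352 / 27.9928 ≈ 0.7985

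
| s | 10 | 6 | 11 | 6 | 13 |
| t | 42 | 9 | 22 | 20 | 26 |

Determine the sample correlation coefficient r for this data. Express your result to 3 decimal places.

0.531

n = 5, Σs = 46, Σt = 119, Σs² = 462, Σt² = 3405, Σst = 1174
nΣst − ΣsΣt = 5870 − 5474 = 396
nΣs² − (Σs)² = 2310 − 2116 = 194; nΣt² − (Σt)² = 17025 − 14161 = 2864
r = 396 / √(194 × 2864) = 396 / 745.3965 ≈ 0.531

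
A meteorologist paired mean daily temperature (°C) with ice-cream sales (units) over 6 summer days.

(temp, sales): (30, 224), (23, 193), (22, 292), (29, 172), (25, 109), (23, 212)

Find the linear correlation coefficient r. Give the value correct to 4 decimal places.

-0.2721

n = 6, Σx = 152, Σy = 1202, Σx² = 3908, Σy² = 259098, Σxy = 30172
nΣxy − ΣxΣy = 181032 − 182704 = -1672
nΣx² − (Σx)² = 23448 − 23104 = 344; nΣy² − (Σy)² = 1554588 − 1444804 = 109784
r = -1672 / √(344 × 109784) = -1672 / 6145.3801 ≈ -0.2721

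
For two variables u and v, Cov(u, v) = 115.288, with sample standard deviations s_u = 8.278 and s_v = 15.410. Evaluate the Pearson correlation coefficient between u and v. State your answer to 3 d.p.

0.904

r = Cov(u,v) / (s_u · s_v) = 115.288 / (8.278 × 15.410)
  = 115.288 / 127.5640 ≈ 0.904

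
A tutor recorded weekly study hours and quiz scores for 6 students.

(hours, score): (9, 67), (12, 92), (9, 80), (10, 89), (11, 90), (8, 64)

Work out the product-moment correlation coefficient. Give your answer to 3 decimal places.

n = 6, Σx = 59, Σy = 482, Σx² = 591, Σy² = 39470, Σxy = 4819
nΣxy − ΣxΣy = 28914 − 28438 = 476
nΣx² − (Σx)² = 3546 − 3481 = 65; nΣy² − (Σy)² = 236820 − 232324 = 4496
r = 476 / √(65 × 4496) = 476 / 540.5923 ≈ 0.881

0.881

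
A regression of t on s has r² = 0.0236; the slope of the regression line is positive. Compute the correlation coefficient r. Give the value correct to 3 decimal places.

|r| = √0.0236 = 0.154
The association is positive, so r = 0.154.

0.154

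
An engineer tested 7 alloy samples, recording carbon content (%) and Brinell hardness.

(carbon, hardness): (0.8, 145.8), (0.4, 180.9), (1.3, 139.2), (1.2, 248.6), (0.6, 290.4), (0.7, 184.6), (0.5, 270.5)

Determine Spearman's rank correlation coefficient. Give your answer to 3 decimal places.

-0.464

Rank carbon: 5, 1, 7, 6, 3, 4, 2
Rank hardness: 2, 3, 1, 5, 7, 4, 6
d = rank(carbon) − rank(hardness): 3, -2, 6, 1, -4, 0, -4; Σd² = 82
ρ = 1 − 6Σd² / [n(n²−1)] = 1 − 6×82 / (7×48) = 1 − 492/336 ≈ -0.464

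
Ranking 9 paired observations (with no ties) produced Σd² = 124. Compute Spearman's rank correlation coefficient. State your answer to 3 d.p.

ρ = 1 − 6Σd² / [n(n²−1)] = 1 − 6×124 / (9×80)
  = 1 − 744/720 = 1 − 1.0333 ≈ -0.033

-0.033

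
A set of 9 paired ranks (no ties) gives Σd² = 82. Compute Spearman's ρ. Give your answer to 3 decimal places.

ρ = 1 − 6Σd² / [n(n²−1)] = 1 − 6×82 / (9×80)
  = 1 − 492/720 = 1 − 0.6833 ≈ 0.317

0.317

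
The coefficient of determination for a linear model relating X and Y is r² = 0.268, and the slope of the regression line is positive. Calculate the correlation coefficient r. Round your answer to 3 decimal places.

|r| = √0.268 = 0.518
The association is positive, so r = 0.518.

0.518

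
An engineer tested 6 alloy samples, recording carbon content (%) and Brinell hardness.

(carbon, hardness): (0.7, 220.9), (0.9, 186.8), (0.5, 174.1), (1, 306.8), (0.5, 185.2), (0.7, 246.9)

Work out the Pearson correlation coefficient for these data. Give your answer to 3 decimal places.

0.691

n = 6, Σx = 4.3, Σy = 1320.7, Σx² = 3.29, Σy² = 303386.75, Σxy = 982.03
nΣxy − ΣxΣy = 5892.18 − 5679.01 = 213.17
nΣx² − (Σx)² = 19.74 − 18.49 = 1.25; nΣy² − (Σy)² = 1820320.5 − 1744248.49 = 76072.01
r = 213.17 / √(1.25 × 76072.01) = 213.17 / 308.3667 ≈ 0.691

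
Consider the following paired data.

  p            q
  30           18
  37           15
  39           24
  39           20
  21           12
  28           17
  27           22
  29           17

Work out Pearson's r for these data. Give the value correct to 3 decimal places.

n = 8, Σp = 250, Σq = 145, Σp² = 8106, Σq² = 2731, Σpq = 4626
nΣpq − ΣpΣq = 37008 − 36250 = 758
nΣp² − (Σp)² = 64848 − 62500 = 2348; nΣq² − (Σq)² = 21848 − 21025 = 823
r = 758 / √(2348 × 823) = 758 / 1390.1093 ≈ 0.545

0.545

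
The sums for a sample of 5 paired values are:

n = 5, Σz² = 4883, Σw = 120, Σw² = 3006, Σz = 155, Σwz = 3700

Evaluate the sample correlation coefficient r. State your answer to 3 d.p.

-0.202

r = (nΣwz − ΣwΣz) / √[(nΣw² − (Σw)²)(nΣz² − (Σz)²)]
Numerator: 5×3700 − 120×155 = -100
Denominator: √[(15030 − 14400)(24415 − 24025)] = √[630 × 390] = 495.6813
r = -100 / 495.6813 ≈ -0.202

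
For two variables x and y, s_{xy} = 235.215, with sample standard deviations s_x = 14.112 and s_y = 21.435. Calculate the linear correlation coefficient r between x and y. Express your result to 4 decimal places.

0.7776

r = Cov(x,y) / (s_x · s_y) = 235.215 / (14.112 × 21.435)
  = 235.215 / 302.4907 ≈ 0.7776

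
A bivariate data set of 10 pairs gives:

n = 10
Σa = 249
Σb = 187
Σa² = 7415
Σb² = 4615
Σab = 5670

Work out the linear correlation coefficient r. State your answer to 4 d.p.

0.8698

r = (nΣab − ΣaΣb) / √[(nΣa² − (Σa)²)(nΣb² − (Σb)²)]
Numerator: 10×5670 − 249×187 = 10137
Denominator: √[(74150 − 62001)(46150 − 34969)] = √[12149 × 11181] = 11654.9547
r = 10137 / 11654.9547 ≈ 0.8698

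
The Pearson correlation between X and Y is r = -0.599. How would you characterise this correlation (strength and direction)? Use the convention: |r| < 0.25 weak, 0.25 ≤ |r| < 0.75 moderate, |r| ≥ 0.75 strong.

r = -0.599 < 0 so the relationship is negative.
|r| = 0.599, which falls in the moderate range.

moderate negative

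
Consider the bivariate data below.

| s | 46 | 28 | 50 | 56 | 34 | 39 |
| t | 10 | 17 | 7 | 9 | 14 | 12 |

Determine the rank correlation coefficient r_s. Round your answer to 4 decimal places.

Rank s: 4, 1, 5, 6, 2, 3
Rank t: 3, 6, 1, 2, 5, 4
d = rank(s) − rank(t): 1, -5, 4, 4, -3, -1; Σd² = 68
ρ = 1 − 6Σd² / [n(n²−1)] = 1 − 6×68 / (6×35) = 1 − 408/210 ≈ -0.9429

-0.9429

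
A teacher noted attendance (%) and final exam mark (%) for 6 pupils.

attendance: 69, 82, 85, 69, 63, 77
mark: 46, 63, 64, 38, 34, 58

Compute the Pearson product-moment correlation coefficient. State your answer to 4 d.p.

n = 6, Σx = 445, Σy = 303, Σx² = 33369, Σy² = 16145, Σxy = 23010
nΣxy − ΣxΣy = 138060 − 134835 = 3225
nΣx² − (Σx)² = 200214 − 198025 = 2189; nΣy² − (Σy)² = 96870 − 91809 = 5061
r = 3225 / √(2189 × 5061) = 3225 / 3328.4424 ≈ 0.9689

0.9689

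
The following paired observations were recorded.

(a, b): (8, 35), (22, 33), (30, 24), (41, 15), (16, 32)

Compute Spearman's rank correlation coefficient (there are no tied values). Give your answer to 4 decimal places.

-0.9000

Rank a: 1, 3, 4, 5, 2
Rank b: 5, 4, 2, 1, 3
d = rank(a) − rank(b): -4, -1, 2, 4, -1; Σd² = 38
ρ = 1 − 6Σd² / [n(n²−1)] = 1 − 6×38 / (5×24) = 1 − 228/120 ≈ -0.9000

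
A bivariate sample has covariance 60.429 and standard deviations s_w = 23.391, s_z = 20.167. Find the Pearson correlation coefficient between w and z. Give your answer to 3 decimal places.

0.128

r = Cov(w,z) / (s_w · s_z) = 60.429 / (23.391 × 20.167)
  = 60.429 / 471.7263 ≈ 0.128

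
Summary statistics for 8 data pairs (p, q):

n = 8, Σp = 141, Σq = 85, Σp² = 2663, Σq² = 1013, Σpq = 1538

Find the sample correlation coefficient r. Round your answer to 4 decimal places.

r = (nΣpq − ΣpΣq) / √[(nΣp² − (Σp)²)(nΣq² − (Σq)²)]
Numerator: 8×1538 − 141×85 = 319
Denominator: √[(21304 − 19881)(8104 − 7225)] = √[1423 × 879] = 1118.3993
r = 319 / 1118.3993 ≈ 0.2852

0.2852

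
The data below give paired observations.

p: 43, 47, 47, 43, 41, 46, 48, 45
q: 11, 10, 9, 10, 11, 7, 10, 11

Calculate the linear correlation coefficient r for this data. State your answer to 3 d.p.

-0.473

n = 8, Σp = 360, Σq = 79, Σp² = 16242, Σq² = 793, Σpq = 3544
nΣpq − ΣpΣq = 28352 − 28440 = -88
nΣp² − (Σp)² = 129936 − 129600 = 336; nΣq² − (Σq)² = 6344 − 6241 = 103
r = -88 / √(336 × 103) = -88 / 186.0323 ≈ -0.473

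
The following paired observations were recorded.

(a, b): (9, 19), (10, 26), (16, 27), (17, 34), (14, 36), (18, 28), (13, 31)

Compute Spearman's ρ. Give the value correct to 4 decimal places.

0.5357

Rank a: 1, 2, 5, 6, 4, 7, 3
Rank b: 1, 2, 3, 6, 7, 4, 5
d = rank(a) − rank(b): 0, 0, 2, 0, -3, 3, -2; Σd² = 26
ρ = 1 − 6Σd² / [n(n²−1)] = 1 − 6×26 / (7×48) = 1 − 156/336 ≈ 0.5357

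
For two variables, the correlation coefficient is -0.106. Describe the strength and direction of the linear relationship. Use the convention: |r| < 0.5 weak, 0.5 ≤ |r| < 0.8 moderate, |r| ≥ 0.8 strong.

weak negative

r = -0.106 < 0 so the relationship is negative.
|r| = 0.106, which falls in the weak range.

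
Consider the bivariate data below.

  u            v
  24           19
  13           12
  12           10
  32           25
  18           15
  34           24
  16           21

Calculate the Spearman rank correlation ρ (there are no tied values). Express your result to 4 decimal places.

Rank u: 5, 2, 1, 6, 4, 7, 3
Rank v: 4, 2, 1, 7, 3, 6, 5
d = rank(u) − rank(v): 1, 0, 0, -1, 1, 1, -2; Σd² = 8
ρ = 1 − 6Σd² / [n(n²−1)] = 1 − 6×8 / (7×48) = 1 − 48/336 ≈ 0.8571

0.8571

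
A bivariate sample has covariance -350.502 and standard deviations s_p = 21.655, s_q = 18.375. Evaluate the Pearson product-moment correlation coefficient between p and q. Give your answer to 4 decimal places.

-0.8809

r = Cov(p,q) / (s_p · s_q) = -350.502 / (21.655 × 18.375)
  = -350.502 / 397.9106 ≈ -0.8809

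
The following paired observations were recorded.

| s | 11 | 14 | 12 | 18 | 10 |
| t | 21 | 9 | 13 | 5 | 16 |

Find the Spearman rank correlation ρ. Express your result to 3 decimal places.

Rank s: 2, 4, 3, 5, 1
Rank t: 5, 2, 3, 1, 4
d = rank(s) − rank(t): -3, 2, 0, 4, -3; Σd² = 38
ρ = 1 − 6Σd² / [n(n²−1)] = 1 − 6×38 / (5×24) = 1 − 228/120 ≈ -0.900

-0.900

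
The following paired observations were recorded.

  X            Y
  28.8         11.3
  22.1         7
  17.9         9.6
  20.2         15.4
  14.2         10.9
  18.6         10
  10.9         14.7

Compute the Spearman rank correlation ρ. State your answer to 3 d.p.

Rank X: 7, 6, 3, 5, 2, 4, 1
Rank Y: 5, 1, 2, 7, 4, 3, 6
d = rank(X) − rank(Y): 2, 5, 1, -2, -2, 1, -5; Σd² = 64
ρ = 1 − 6Σd² / [n(n²−1)] = 1 − 6×64 / (7×48) = 1 − 384/336 ≈ -0.143

-0.143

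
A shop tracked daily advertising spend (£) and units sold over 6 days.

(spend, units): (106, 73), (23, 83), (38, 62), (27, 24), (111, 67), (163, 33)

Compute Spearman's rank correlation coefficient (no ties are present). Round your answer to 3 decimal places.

-0.257

Rank spend: 4, 1, 3, 2, 5, 6
Rank units: 5, 6, 3, 1, 4, 2
d = rank(spend) − rank(units): -1, -5, 0, 1, 1, 4; Σd² = 44
ρ = 1 − 6Σd² / [n(n²−1)] = 1 − 6×44 / (6×35) = 1 − 264/210 ≈ -0.257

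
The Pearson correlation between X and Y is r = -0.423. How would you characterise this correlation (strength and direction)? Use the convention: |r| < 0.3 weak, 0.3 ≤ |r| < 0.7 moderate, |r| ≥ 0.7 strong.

moderate negative

r = -0.423 < 0 so the relationship is negative.
|r| = 0.423, which falls in the moderate range.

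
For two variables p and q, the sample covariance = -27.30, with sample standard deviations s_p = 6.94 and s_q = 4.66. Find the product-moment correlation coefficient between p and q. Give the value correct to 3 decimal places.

-0.844

r = Cov(p,q) / (s_p · s_q) = -27.30 / (6.94 × 4.66)
  = -27.30 / 32.3404 ≈ -0.844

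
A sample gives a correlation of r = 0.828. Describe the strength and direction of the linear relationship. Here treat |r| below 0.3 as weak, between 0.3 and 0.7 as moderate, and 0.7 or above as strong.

r = 0.828 > 0 so the relationship is positive.
|r| = 0.828, which falls in the strong range.

strong positive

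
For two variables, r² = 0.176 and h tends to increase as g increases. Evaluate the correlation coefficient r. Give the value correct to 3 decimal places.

0.420

|r| = √0.176 = 0.420
The association is positive, so r = 0.420.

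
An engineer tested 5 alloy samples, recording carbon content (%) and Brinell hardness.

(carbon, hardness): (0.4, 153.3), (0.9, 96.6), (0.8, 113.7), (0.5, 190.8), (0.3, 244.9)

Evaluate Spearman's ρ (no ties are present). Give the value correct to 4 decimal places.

Rank carbon: 2, 5, 4, 3, 1
Rank hardness: 3, 1, 2, 4, 5
d = rank(carbon) − rank(hardness): -1, 4, 2, -1, -4; Σd² = 38
ρ = 1 − 6Σd² / [n(n²−1)] = 1 − 6×38 / (5×24) = 1 − 228/120 ≈ -0.9000

-0.9000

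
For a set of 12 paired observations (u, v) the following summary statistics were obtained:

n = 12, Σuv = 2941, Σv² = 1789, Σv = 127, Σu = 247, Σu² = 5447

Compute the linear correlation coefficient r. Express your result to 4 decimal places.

0.8136

r = (nΣuv − ΣuΣv) / √[(nΣu² − (Σu)²)(nΣv² − (Σv)²)]
Numerator: 12×2941 − 247×127 = 3923
Denominator: √[(65364 − 61009)(21468 − 16129)] = √[4355 × 5339] = 4821.9648
r = 3923 / 4821.9648 ≈ 0.8136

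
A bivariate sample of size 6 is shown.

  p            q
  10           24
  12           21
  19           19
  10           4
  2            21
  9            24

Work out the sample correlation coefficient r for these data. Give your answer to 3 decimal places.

n = 6, Σp = 62, Σq = 113, Σp² = 790, Σq² = 2411, Σpq = 1151
nΣpq − ΣpΣq = 6906 − 7006 = -100
nΣp² − (Σp)² = 4740 − 3844 = 896; nΣq² − (Σq)² = 14466 − 12769 = 1697
r = -100 / √(896 × 1697) = -100 / 1233.0904 ≈ -0.081

-0.081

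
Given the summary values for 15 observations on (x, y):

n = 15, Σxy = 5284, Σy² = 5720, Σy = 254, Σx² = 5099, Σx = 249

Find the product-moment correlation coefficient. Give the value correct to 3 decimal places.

r = (nΣxy − ΣxΣy) / √[(nΣx² − (Σx)²)(nΣy² − (Σy)²)]
Numerator: 15×5284 − 249×254 = 16014
Denominator: √[(76485 − 62001)(85800 − 64516)] = √[14484 × 21284] = 17557.8318
r = 16014 / 17557.8318 ≈ 0.912

0.912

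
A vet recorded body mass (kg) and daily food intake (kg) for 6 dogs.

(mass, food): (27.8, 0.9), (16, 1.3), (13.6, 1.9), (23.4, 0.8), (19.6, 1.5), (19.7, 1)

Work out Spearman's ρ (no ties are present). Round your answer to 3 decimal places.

Rank mass: 6, 2, 1, 5, 3, 4
Rank food: 2, 4, 6, 1, 5, 3
d = rank(mass) − rank(food): 4, -2, -5, 4, -2, 1; Σd² = 66
ρ = 1 − 6Σd² / [n(n²−1)] = 1 − 6×66 / (6×35) = 1 − 396/210 ≈ -0.886

-0.886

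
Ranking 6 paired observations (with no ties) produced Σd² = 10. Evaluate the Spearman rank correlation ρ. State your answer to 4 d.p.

ρ = 1 − 6Σd² / [n(n²−1)] = 1 − 6×10 / (6×35)
  = 1 − 60/210 = 1 − 0.28571 ≈ 0.7143

0.7143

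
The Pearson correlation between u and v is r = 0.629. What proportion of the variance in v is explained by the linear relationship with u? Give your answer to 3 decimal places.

0.396

r² = (0.629)² = 0.396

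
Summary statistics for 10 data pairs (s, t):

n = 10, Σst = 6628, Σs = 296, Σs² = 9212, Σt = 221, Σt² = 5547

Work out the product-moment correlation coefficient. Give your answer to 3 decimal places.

r = (nΣst − ΣsΣt) / √[(nΣs² − (Σs)²)(nΣt² − (Σt)²)]
Numerator: 10×6628 − 296×221 = 864
Denominator: √[(92120 − 87616)(55470 − 48841)] = √[4504 × 6629] = 5464.1574
r = 864 / 5464.1574 ≈ 0.158

0.158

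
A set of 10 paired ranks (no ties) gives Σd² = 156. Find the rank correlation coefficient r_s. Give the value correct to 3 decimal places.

0.055

ρ = 1 − 6Σd² / [n(n²−1)] = 1 − 6×156 / (10×99)
  = 1 − 936/990 = 1 − 0.9455 ≈ 0.055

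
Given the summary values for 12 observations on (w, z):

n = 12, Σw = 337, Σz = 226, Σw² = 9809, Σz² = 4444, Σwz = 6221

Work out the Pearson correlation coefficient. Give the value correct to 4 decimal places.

-0.4946

r = (nΣwz − ΣwΣz) / √[(nΣw² − (Σw)²)(nΣz² − (Σz)²)]
Numerator: 12×6221 − 337×226 = -1510
Denominator: √[(117708 − 113569)(53328 − 51076)] = √[4139 × 2252] = 3053.0359
r = -1510 / 3053.0359 ≈ -0.4946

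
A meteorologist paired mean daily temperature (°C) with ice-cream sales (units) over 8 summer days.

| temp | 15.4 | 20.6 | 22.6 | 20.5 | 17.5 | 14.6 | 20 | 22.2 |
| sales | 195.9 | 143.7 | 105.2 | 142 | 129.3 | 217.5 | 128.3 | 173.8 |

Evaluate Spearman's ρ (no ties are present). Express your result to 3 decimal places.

-0.548

Rank temp: 2, 6, 8, 5, 3, 1, 4, 7
Rank sales: 7, 5, 1, 4, 3, 8, 2, 6
d = rank(temp) − rank(sales): -5, 1, 7, 1, 0, -7, 2, 1; Σd² = 130
ρ = 1 − 6Σd² / [n(n²−1)] = 1 − 6×130 / (8×63) = 1 − 780/504 ≈ -0.548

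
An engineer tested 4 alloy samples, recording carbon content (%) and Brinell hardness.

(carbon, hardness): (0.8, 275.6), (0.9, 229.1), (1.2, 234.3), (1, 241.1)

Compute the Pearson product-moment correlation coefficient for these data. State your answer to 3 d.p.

-0.621

n = 4, Σx = 3.9, Σy = 980.1, Σx² = 3.89, Σy² = 241467.87, Σxy = 948.93
nΣxy − ΣxΣy = 3795.72 − 3822.39 = -26.67
nΣx² − (Σx)² = 15.56 − 15.21 = 0.35; nΣy² − (Σy)² = 965871.48 − 960596.01 = 5275.47
r = -26.67 / √(0.35 × 5275.47) = -26.67 / 42.9699 ≈ -0.621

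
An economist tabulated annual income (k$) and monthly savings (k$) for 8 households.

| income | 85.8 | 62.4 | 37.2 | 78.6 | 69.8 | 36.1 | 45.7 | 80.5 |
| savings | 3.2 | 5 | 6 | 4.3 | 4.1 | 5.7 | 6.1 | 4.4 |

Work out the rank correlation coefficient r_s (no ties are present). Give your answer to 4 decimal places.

Rank income: 8, 4, 2, 6, 5, 1, 3, 7
Rank savings: 1, 5, 7, 3, 2, 6, 8, 4
d = rank(income) − rank(savings): 7, -1, -5, 3, 3, -5, -5, 3; Σd² = 152
ρ = 1 − 6Σd² / [n(n²−1)] = 1 − 6×152 / (8×63) = 1 − 912/504 ≈ -0.8095

-0.8095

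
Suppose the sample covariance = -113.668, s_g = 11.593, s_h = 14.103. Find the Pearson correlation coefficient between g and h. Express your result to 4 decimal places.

r = Cov(g,h) / (s_g · s_h) = -113.668 / (11.593 × 14.103)
  = -113.668 / 163.4961 ≈ -0.6952

-0.6952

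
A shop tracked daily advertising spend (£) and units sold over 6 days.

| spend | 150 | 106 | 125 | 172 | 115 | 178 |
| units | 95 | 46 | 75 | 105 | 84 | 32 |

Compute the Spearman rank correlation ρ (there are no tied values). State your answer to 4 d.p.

0.0857

Rank spend: 4, 1, 3, 5, 2, 6
Rank units: 5, 2, 3, 6, 4, 1
d = rank(spend) − rank(units): -1, -1, 0, -1, -2, 5; Σd² = 32
ρ = 1 − 6Σd² / [n(n²−1)] = 1 − 6×32 / (6×35) = 1 − 192/210 ≈ 0.0857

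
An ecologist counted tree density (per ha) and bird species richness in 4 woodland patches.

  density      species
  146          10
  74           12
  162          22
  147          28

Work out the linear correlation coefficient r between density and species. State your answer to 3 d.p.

0.503

n = 4, Σx = 529, Σy = 72, Σx² = 74645, Σy² = 1512, Σxy = 10028
nΣxy − ΣxΣy = 40112 − 38088 = 2024
nΣx² − (Σx)² = 298580 − 279841 = 18739; nΣy² − (Σy)² = 6048 − 5184 = 864
r = 2024 / √(18739 × 864) = 2024 / 4023.7415 ≈ 0.503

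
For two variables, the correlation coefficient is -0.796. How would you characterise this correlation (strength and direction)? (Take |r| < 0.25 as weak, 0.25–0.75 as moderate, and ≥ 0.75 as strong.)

r = -0.796 < 0 so the relationship is negative.
|r| = 0.796, which falls in the strong range.

strong negative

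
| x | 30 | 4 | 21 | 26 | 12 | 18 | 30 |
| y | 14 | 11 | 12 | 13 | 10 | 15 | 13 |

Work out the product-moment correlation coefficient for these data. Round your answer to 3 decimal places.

n = 7, Σx = 141, Σy = 88, Σx² = 3401, Σy² = 1124, Σxy = 1834
nΣxy − ΣxΣy = 12838 − 12408 = 430
nΣx² − (Σx)² = 23807 − 19881 = 3926; nΣy² − (Σy)² = 7868 − 7744 = 124
r = 430 / √(3926 × 124) = 430 / 697.7277 ≈ 0.616

0.616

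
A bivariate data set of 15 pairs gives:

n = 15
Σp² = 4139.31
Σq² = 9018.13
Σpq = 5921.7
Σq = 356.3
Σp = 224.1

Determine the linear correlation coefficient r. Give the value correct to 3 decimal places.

0.903

r = (nΣpq − ΣpΣq) / √[(nΣp² − (Σp)²)(nΣq² − (Σq)²)]
Numerator: 15×5921.7 − 224.1×356.3 = 8978.67
Denominator: √[(62089.65 − 50220.81)(135271.95 − 126949.69)] = √[11868.84 × 8322.26] = 9938.5901
r = 8978.67 / 9938.5901 ≈ 0.903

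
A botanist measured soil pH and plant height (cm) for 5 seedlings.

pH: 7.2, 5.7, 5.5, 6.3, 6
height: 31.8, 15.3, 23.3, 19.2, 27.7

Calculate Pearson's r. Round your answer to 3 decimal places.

0.644

n = 5, Σx = 30.7, Σy = 117.3, Σx² = 190.27, Σy² = 2924.15, Σxy = 731.48
nΣxy − ΣxΣy = 3657.4 − 3601.11 = 56.29
nΣx² − (Σx)² = 951.35 − 942.49 = 8.86; nΣy² − (Σy)² = 14620.75 − 13759.29 = 861.46
r = 56.29 / √(8.86 × 861.46) = 56.29 / 87.3644 ≈ 0.644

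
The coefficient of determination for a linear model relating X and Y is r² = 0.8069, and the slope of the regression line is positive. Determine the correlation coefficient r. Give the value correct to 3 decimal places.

|r| = √0.8069 = 0.898
The association is positive, so r = 0.898.

0.898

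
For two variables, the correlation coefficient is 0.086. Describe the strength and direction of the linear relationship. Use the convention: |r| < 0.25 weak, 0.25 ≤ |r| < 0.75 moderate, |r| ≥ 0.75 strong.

weak positive

r = 0.086 > 0 so the relationship is positive.
|r| = 0.086, which falls in the weak range.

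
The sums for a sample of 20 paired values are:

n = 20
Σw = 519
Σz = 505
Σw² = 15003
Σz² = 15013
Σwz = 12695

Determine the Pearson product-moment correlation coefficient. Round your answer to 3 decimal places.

r = (nΣwz − ΣwΣz) / √[(nΣw² − (Σw)²)(nΣz² − (Σz)²)]
Numerator: 20×12695 − 519×505 = -8195
Denominator: √[(300060 − 269361)(300260 − 255025)] = √[30699 × 45235] = 37264.8529
r = -8195 / 37264.8529 ≈ -0.220

-0.220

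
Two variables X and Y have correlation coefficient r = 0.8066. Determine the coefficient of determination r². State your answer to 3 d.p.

r² = (0.8066)² = 0.651

0.651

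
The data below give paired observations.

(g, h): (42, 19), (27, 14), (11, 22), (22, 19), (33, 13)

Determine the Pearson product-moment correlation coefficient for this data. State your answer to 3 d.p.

n = 5, Σg = 135, Σh = 87, Σg² = 4187, Σh² = 1571, Σgh = 2265
nΣgh − ΣgΣh = 11325 − 11745 = -420
nΣg² − (Σg)² = 20935 − 18225 = 2710; nΣh² − (Σh)² = 7855 − 7569 = 286
r = -420 / √(2710 × 286) = -420 / 880.3749 ≈ -0.477

-0.477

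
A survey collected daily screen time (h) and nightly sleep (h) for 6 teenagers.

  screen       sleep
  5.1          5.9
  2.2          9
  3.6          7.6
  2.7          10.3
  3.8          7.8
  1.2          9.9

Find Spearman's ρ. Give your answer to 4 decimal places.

-0.7714

Rank screen: 6, 2, 4, 3, 5, 1
Rank sleep: 1, 4, 2, 6, 3, 5
d = rank(screen) − rank(sleep): 5, -2, 2, -3, 2, -4; Σd² = 62
ρ = 1 − 6Σd² / [n(n²−1)] = 1 − 6×62 / (6×35) = 1 − 372/210 ≈ -0.7714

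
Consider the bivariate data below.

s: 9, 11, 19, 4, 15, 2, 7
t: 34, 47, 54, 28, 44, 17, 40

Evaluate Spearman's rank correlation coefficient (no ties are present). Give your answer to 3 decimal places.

Rank s: 4, 5, 7, 2, 6, 1, 3
Rank t: 3, 6, 7, 2, 5, 1, 4
d = rank(s) − rank(t): 1, -1, 0, 0, 1, 0, -1; Σd² = 4
ρ = 1 − 6Σd² / [n(n²−1)] = 1 − 6×4 / (7×48) = 1 − 24/336 ≈ 0.929

0.929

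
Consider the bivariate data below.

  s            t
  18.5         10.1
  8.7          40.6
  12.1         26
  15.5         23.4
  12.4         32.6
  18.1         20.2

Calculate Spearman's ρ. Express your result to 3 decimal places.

Rank s: 6, 1, 2, 4, 3, 5
Rank t: 1, 6, 4, 3, 5, 2
d = rank(s) − rank(t): 5, -5, -2, 1, -2, 3; Σd² = 68
ρ = 1 − 6Σd² / [n(n²−1)] = 1 − 6×68 / (6×35) = 1 − 408/210 ≈ -0.943

-0.943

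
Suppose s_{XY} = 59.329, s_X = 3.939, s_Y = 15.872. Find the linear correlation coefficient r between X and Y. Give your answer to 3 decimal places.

0.949

r = Cov(X,Y) / (s_X · s_Y) = 59.329 / (3.939 × 15.872)
  = 59.329 / 62.5198 ≈ 0.949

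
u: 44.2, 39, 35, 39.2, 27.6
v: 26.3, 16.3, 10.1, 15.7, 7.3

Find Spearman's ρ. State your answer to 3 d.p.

Rank u: 5, 3, 2, 4, 1
Rank v: 5, 4, 2, 3, 1
d = rank(u) − rank(v): 0, -1, 0, 1, 0; Σd² = 2
ρ = 1 − 6Σd² / [n(n²−1)] = 1 − 6×2 / (5×24) = 1 − 12/120 ≈ 0.900

0.900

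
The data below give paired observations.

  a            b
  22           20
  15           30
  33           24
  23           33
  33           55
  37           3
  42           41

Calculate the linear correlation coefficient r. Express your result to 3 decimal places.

n = 7, Σa = 205, Σb = 206, Σa² = 6549, Σb² = 7680, Σab = 6089
nΣab − ΣaΣb = 42623 − 42230 = 393
nΣa² − (Σa)² = 45843 − 42025 = 3818; nΣb² − (Σb)² = 53760 − 42436 = 11324
r = 393 / √(3818 × 11324) = 393 / 6575.3351 ≈ 0.060

0.060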